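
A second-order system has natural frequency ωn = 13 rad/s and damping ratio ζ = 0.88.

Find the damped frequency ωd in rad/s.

ωd = ωn√(1 - ζ²) = 13√(1 - 0.88²) = 6.17 rad/s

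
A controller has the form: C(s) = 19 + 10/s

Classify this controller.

This is a Proportional-Integral (PI) controller.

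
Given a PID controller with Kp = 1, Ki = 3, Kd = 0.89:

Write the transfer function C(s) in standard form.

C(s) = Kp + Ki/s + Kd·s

Substituting values: C(s) = 1 + 3/s + 0.89s = (0.89s² + s + 3)/s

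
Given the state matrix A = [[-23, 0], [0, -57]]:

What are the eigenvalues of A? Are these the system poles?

For diagonal matrix, eigenvalues are diagonal entries: λ₁ = -23, λ₂ = -57. Eigenvalues of A = system poles.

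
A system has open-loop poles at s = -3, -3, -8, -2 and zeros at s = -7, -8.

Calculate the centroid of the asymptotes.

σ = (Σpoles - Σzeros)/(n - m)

σ = (Σpoles - Σzeros)/(n - m) = (-16 - (-15))/(4 - 2) = -1/2 = -0.5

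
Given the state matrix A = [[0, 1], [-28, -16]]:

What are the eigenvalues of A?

det(A - λI) = λ² - (-16)λ + 28 = (λ - (-14))(λ - (-2)). Eigenvalues: -14, -2.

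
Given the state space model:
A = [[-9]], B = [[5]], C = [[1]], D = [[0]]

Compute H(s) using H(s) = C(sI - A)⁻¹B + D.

(sI - A)⁻¹ = 1/(s + 9). H(s) = 1 × 5/(s + 9) + 0 = 5/(s + 9).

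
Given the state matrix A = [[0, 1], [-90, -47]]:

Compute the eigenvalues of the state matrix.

det(A - λI) = λ² - (-47)λ + 90 = (λ - (-45))(λ - (-2)). Eigenvalues: -45, -2.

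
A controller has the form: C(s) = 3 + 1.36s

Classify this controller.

This is a Proportional-Derivative (PD) controller.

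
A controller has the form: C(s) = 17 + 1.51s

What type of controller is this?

This is a Proportional-Derivative (PD) controller.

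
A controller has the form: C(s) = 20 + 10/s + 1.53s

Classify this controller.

This is a Proportional-Integral-Derivative (PID) controller.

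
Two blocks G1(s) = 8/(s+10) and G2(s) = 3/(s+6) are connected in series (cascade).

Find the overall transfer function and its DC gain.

Series: multiply transfer functions. G_eq = 8/(s+10) × 3/(s+6) = 24/((s+10)(s+6)). DC gain = 24/(10×6) = 0.4.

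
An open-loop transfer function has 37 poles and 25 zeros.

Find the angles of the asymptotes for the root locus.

n - m = 37 - 25 = 12. Angles: θk = (2k + 1)·180°/12 = 15°, 45°, 75°, 105°, 135°, 165°, 195°, 225°, 255°, 285°, 315°, 345°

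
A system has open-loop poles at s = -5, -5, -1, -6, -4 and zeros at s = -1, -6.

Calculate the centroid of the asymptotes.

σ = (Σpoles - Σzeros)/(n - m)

σ = (Σpoles - Σzeros)/(n - m) = (-21 - (-7))/(5 - 2) = -14/3 = -4.67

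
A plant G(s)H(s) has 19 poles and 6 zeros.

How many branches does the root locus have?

Root locus has n branches where n = number of poles = 19.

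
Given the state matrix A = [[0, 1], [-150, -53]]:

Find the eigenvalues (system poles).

det(A - λI) = λ² - (-53)λ + 150 = (λ - (-3))(λ - (-50)). Eigenvalues: -3, -50.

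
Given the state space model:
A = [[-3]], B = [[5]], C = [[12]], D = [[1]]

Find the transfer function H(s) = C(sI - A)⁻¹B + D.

(sI - A)⁻¹ = 1/(s + 3). H(s) = 12×5/(s + 3) + 1 = (s + 63)/(s + 3).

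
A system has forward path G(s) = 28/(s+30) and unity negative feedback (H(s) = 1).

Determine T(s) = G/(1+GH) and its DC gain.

T(s) = G/(1+GH) = [28/(s+30)] / [1 + 28/(s+30)] = 28/(s+30+28) = 28/(s+58). DC gain = 28/58 = 0.4828.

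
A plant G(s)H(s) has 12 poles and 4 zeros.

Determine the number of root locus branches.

Root locus has n branches where n = number of poles = 12.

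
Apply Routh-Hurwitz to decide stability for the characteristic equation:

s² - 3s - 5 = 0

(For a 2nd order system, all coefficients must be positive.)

Coefficients: 1, -3, -5. b=-3, c=-5 not positive, so system is unstable.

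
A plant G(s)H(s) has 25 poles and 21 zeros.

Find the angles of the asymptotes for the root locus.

n - m = 25 - 21 = 4. Angles: θk = (2k + 1)·180°/4 = 45°, 135°, 225°, 315°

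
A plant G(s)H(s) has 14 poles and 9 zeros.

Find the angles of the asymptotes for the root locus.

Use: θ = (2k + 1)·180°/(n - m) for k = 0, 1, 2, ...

n - m = 14 - 9 = 5. Angles: θk = (2k + 1)·180°/5 = 36°, 108°, 180°, 252°, 324°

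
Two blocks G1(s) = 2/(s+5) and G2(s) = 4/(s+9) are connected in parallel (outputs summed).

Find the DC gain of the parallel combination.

Parallel: G_eq = G1 + G2. DC gain = G1(0) + G2(0) = 2/5 + 4/9 = 0.4 + 0.4444 = 0.8444.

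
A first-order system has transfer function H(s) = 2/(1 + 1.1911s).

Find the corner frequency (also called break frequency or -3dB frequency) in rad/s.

Corner frequency = 1/τ = 1/1.1911 = 0.84 rad/s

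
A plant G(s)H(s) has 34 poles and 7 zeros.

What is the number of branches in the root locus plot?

Root locus has n branches where n = number of poles = 34.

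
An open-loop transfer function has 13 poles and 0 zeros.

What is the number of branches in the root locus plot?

Root locus has n branches where n = number of poles = 13.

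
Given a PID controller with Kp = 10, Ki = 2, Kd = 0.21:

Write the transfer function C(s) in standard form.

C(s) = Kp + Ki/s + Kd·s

Substituting values: C(s) = 10 + 2/s + 0.21s = (0.21s² + 10s + 2)/s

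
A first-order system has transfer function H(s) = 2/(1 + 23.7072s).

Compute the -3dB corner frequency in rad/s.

Corner frequency = 1/τ = 1/23.7072 = 0.042 rad/s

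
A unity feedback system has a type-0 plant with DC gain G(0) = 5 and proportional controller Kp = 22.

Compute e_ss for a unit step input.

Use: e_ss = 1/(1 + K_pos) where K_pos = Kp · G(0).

K_pos = Kp · G(0) = 22 × 5 = 110. e_ss = 1/(1 + 110) = 0.0090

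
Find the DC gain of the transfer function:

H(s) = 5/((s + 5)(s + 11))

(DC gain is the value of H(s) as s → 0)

DC gain = H(0) = 5/(5 × 11) = 5/55 = 0.0909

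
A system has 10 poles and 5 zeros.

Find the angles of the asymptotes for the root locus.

n - m = 10 - 5 = 5. Angles: θk = (2k + 1)·180°/5 = 36°, 108°, 180°, 252°, 324°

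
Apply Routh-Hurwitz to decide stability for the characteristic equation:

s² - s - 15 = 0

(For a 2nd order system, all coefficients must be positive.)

Coefficients: 1, -1, -15. b=-1, c=-15 not positive, so system is unstable.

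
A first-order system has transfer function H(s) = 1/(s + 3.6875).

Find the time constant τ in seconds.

For H(s) = 1/(s + 1/τ), the pole is at -1/τ = -3.6875, so τ = 1/3.6875 = 0.2712 s.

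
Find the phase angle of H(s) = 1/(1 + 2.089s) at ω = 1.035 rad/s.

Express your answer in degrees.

Phase = -arctan(ωτ) = -arctan(1.035 × 2.089) = -65.2°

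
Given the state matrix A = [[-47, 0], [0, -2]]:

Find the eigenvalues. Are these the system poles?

For diagonal matrix, eigenvalues are diagonal entries: λ₁ = -47, λ₂ = -2. Eigenvalues of A = system poles.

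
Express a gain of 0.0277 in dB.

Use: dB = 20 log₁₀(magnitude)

dB = 20 log₁₀(0.0277) = -31.2 dB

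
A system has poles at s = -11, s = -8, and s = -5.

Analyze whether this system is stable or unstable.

All poles are in the left half-plane. System is stable.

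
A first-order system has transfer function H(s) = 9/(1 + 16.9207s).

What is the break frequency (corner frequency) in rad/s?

Corner frequency = 1/τ = 1/16.9207 = 0.059 rad/s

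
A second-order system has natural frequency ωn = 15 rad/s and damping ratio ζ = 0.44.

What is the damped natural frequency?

ωd = ωn√(1 - ζ²) = 15√(1 - 0.44²) = 13.47 rad/s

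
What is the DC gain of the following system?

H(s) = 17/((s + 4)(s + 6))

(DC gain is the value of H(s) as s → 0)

DC gain = H(0) = 17/(4 × 6) = 17/24 = 0.7083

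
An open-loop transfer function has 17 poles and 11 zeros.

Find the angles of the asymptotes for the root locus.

n - m = 17 - 11 = 6. Angles: θk = (2k + 1)·180°/6 = 30°, 90°, 150°, 210°, 270°, 330°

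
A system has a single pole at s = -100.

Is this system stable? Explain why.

Pole at s = -100 is in the left half-plane. Stable.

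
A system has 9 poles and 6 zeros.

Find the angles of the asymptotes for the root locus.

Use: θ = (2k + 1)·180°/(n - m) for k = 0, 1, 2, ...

n - m = 9 - 6 = 3. Angles: θk = (2k + 1)·180°/3 = 60°, 180°, 300°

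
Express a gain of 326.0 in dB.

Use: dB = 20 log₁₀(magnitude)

dB = 20 log₁₀(326.0) = 50.3 dB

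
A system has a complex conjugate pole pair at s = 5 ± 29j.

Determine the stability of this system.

Real part of poles is 5 (> 0, right half-plane). Unstable.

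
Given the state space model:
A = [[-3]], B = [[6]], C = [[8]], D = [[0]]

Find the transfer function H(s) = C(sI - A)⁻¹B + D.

(sI - A)⁻¹ = 1/(s + 3). H(s) = 8 × 6/(s + 3) + 0 = 48/(s + 3).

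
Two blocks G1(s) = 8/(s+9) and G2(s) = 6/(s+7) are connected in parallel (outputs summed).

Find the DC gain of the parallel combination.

Parallel: G_eq = G1 + G2. DC gain = G1(0) + G2(0) = 8/9 + 6/7 = 0.8889 + 0.8571 = 1.7460.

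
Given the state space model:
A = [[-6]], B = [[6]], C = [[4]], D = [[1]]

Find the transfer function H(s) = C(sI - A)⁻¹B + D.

(sI - A)⁻¹ = 1/(s + 6). H(s) = 4×6/(s + 6) + 1 = (s + 30)/(s + 6).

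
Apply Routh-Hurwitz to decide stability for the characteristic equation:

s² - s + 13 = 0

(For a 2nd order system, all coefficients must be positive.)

Coefficients: 1, -1, 13. b=-1 not positive, so system is unstable.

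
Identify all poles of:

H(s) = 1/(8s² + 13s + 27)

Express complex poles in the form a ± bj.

Discriminant = 13² - 4×8×27 = 169 - 864 = -695 < 0, so the poles are a complex conjugate pair s = (-13 ± j√695)/(2×8). Real part = -13/(2×8) = -13/16 = -0.8125; imaginary part = ±√695/(2×8) ≈ 1.6477. Poles: s = -0.8125 ± 1.6477j.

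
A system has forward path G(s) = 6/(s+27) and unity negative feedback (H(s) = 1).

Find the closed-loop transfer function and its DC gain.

T(s) = G/(1+GH) = [6/(s+27)] / [1 + 6/(s+27)] = 6/(s+27+6) = 6/(s+33). DC gain = 6/33 = 0.1818.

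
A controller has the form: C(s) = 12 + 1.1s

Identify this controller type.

This is a Proportional-Derivative (PD) controller.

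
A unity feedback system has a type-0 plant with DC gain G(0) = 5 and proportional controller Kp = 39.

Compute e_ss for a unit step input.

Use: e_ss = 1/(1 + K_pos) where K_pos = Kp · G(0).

K_pos = Kp · G(0) = 39 × 5 = 195. e_ss = 1/(1 + 195) = 0.0051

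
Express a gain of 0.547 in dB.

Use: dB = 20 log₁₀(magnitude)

dB = 20 log₁₀(0.547) = -5.2 dB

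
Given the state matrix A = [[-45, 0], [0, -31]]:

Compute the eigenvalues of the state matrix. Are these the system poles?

For diagonal matrix, eigenvalues are diagonal entries: λ₁ = -45, λ₂ = -31. Eigenvalues of A = system poles.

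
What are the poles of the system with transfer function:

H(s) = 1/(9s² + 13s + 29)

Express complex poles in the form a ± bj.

Discriminant = 13² - 4×9×29 = 169 - 1044 = -875 < 0, so the poles are a complex conjugate pair s = (-13 ± j√875)/(2×9). Real part = -13/(2×9) = -13/18 ≈ -0.7222; imaginary part = ±√875/(2×9) ≈ 1.6434. Poles: s = -0.7222 ± 1.6434j.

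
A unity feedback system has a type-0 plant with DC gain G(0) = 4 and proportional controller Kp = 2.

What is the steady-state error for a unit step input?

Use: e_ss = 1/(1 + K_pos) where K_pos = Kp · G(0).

K_pos = Kp · G(0) = 2 × 4 = 8. e_ss = 1/(1 + 8) = 0.1111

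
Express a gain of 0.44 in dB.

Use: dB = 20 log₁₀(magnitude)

dB = 20 log₁₀(0.44) = -7.1 dB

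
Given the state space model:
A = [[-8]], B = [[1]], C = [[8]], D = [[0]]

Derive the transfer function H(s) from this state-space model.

(sI - A)⁻¹ = 1/(s + 8). H(s) = 8 × 1/(s + 8) + 0 = 8/(s + 8).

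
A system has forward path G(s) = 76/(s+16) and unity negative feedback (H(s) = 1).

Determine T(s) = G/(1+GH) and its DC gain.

T(s) = G/(1+GH) = [76/(s+16)] / [1 + 76/(s+16)] = 76/(s+16+76) = 76/(s+92). DC gain = 76/92 = 0.8261.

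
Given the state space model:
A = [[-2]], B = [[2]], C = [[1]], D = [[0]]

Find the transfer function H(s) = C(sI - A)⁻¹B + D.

(sI - A)⁻¹ = 1/(s + 2). H(s) = 1 × 2/(s + 2) + 0 = 2/(s + 2).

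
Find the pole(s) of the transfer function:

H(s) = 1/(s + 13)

Pole is where denominator = 0: s + 13 = 0, so s = -13.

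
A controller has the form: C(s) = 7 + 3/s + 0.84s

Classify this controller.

This is a Proportional-Integral-Derivative (PID) controller.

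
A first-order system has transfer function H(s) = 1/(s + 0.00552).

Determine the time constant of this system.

For H(s) = 1/(s + 1/τ), the pole is at -1/τ = -0.00552, so τ = 1/0.00552 = 181.2 s.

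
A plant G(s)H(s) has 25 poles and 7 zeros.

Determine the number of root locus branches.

Root locus has n branches where n = number of poles = 25.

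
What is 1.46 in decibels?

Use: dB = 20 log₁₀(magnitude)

dB = 20 log₁₀(1.46) = 3.3 dB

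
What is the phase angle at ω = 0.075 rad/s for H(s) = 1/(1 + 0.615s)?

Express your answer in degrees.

Phase = -arctan(ωτ) = -arctan(0.075 × 0.615) = -2.6°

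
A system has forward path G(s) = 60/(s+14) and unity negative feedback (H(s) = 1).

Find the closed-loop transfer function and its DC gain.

T(s) = G/(1+GH) = [60/(s+14)] / [1 + 60/(s+14)] = 60/(s+14+60) = 60/(s+74). DC gain = 60/74 = 0.8108.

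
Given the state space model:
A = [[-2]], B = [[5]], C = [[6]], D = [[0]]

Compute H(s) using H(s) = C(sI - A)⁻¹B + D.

(sI - A)⁻¹ = 1/(s + 2). H(s) = 6 × 5/(s + 2) + 0 = 30/(s + 2).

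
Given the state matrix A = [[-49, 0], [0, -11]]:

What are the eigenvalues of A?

For diagonal matrix, eigenvalues are diagonal entries: λ₁ = -49, λ₂ = -11.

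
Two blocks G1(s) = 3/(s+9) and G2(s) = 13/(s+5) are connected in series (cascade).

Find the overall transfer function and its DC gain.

Series: multiply transfer functions. G_eq = 3/(s+9) × 13/(s+5) = 39/((s+9)(s+5)). DC gain = 39/(9×5) = 0.8667.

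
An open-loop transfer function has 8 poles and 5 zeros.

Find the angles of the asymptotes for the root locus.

n - m = 8 - 5 = 3. Angles: θk = (2k + 1)·180°/3 = 60°, 180°, 300°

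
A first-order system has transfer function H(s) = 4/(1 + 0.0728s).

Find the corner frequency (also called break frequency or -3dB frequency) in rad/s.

Corner frequency = 1/τ = 1/0.0728 = 13.736 rad/s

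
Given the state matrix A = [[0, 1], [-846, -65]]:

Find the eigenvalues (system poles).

det(A - λI) = λ² - (-65)λ + 846 = (λ - (-47))(λ - (-18)). Eigenvalues: -47, -18.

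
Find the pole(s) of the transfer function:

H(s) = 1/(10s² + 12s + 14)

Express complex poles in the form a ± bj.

Discriminant = 12² - 4×10×14 = 144 - 560 = -416 < 0, so the poles are a complex conjugate pair s = (-12 ± j√416)/(2×10). Real part = -12/(2×10) = -12/20 = -0.6; imaginary part = ±√416/(2×10) ≈ 1.0198. Poles: s = -0.6 ± 1.0198j.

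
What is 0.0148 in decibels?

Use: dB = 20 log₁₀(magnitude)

dB = 20 log₁₀(0.0148) = -36.6 dB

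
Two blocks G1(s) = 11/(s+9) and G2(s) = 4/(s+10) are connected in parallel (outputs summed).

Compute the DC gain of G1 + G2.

Parallel: G_eq = G1 + G2. DC gain = G1(0) + G2(0) = 11/9 + 4/10 = 1.2222 + 0.4 = 1.6222.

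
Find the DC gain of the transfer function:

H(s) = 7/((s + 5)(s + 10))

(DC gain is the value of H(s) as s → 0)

DC gain = H(0) = 7/(5 × 10) = 7/50 = 0.14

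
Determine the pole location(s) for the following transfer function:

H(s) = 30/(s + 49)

Pole is where denominator = 0: s + 49 = 0, so s = -49.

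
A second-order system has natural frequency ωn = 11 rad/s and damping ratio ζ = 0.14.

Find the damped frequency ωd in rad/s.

ωd = ωn√(1 - ζ²) = 11√(1 - 0.14²) = 10.89 rad/s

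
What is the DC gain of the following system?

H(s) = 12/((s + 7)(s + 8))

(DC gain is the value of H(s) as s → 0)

DC gain = H(0) = 12/(7 × 8) = 12/56 = 0.2143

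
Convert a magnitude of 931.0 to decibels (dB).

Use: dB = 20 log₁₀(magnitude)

dB = 20 log₁₀(931.0) = 59.4 dB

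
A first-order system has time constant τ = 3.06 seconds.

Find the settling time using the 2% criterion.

For first-order system, 2% settling time ≈ 4τ = 4 × 3.06 = 12.24 s.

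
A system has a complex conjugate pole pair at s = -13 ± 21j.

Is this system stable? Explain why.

Real part of poles is -13 (< 0, left half-plane). Stable.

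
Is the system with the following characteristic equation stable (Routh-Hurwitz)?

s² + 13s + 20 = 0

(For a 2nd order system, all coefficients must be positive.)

Coefficients: 1, 13, 20. All positive, so system is stable.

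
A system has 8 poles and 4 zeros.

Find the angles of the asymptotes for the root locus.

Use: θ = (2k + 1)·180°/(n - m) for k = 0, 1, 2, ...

n - m = 8 - 4 = 4. Angles: θk = (2k + 1)·180°/4 = 45°, 135°, 225°, 315°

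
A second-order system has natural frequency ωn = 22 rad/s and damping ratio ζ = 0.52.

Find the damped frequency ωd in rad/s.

ωd = ωn√(1 - ζ²) = 22√(1 - 0.52²) = 18.79 rad/s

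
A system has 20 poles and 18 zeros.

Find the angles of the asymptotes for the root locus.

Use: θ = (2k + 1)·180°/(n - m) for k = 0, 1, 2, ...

n - m = 20 - 18 = 2. Angles: θk = (2k + 1)·180°/2 = 90°, 270°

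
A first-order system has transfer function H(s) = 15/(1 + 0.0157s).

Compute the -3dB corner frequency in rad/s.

Corner frequency = 1/τ = 1/0.0157 = 63.694 rad/s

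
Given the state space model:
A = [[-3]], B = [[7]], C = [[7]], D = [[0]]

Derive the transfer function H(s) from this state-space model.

(sI - A)⁻¹ = 1/(s + 3). H(s) = 7 × 7/(s + 3) + 0 = 49/(s + 3).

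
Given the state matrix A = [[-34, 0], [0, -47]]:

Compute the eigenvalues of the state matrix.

For diagonal matrix, eigenvalues are diagonal entries: λ₁ = -34, λ₂ = -47.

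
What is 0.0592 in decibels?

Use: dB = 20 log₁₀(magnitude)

dB = 20 log₁₀(0.0592) = -24.6 dB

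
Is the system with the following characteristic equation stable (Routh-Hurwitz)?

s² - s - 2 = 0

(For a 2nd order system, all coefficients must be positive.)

Coefficients: 1, -1, -2. b=-1, c=-2 not positive, so system is unstable.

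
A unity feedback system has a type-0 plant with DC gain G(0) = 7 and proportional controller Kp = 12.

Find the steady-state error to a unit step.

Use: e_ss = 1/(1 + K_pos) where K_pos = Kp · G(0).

K_pos = Kp · G(0) = 12 × 7 = 84. e_ss = 1/(1 + 84) = 0.0118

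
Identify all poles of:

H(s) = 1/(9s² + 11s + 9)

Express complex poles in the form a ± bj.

Discriminant = 11² - 4×9×9 = 121 - 324 = -203 < 0, so the poles are a complex conjugate pair s = (-11 ± j√203)/(2×9). Real part = -11/(2×9) = -11/18 ≈ -0.6111; imaginary part = ±√203/(2×9) ≈ 0.7915. Poles: s = -0.6111 ± 0.7915j.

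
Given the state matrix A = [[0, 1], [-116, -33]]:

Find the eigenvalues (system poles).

det(A - λI) = λ² - (-33)λ + 116 = (λ - (-4))(λ - (-29)). Eigenvalues: -4, -29.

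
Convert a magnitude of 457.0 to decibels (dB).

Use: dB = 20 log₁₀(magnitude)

dB = 20 log₁₀(457.0) = 53.2 dB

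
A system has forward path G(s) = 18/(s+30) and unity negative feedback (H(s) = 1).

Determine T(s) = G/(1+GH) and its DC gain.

T(s) = G/(1+GH) = [18/(s+30)] / [1 + 18/(s+30)] = 18/(s+30+18) = 18/(s+48). DC gain = 18/48 = 0.375.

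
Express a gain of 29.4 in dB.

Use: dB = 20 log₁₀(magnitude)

dB = 20 log₁₀(29.4) = 29.4 dB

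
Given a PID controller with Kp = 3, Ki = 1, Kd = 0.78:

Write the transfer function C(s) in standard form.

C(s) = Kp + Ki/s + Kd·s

Substituting values: C(s) = 3 + 1/s + 0.78s = (0.78s² + 3s + 1)/s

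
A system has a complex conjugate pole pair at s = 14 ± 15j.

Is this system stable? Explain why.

Real part of poles is 14 (> 0, right half-plane). Unstable.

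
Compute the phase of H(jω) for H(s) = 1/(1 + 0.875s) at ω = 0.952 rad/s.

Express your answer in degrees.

Phase = -arctan(ωτ) = -arctan(0.952 × 0.875) = -39.8°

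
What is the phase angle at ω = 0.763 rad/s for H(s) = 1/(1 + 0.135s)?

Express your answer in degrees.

Phase = -arctan(ωτ) = -arctan(0.763 × 0.135) = -5.9°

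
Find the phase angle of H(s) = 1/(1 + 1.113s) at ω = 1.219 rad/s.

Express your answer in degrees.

Phase = -arctan(ωτ) = -arctan(1.219 × 1.113) = -53.6°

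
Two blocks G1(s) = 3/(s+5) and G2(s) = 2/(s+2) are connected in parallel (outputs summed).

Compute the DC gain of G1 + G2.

Parallel: G_eq = G1 + G2. DC gain = G1(0) + G2(0) = 3/5 + 2/2 = 0.6 + 1 = 1.6.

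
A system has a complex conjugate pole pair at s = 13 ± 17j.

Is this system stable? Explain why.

Real part of poles is 13 (> 0, right half-plane). Unstable.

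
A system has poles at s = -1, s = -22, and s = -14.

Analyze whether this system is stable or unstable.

All poles are in the left half-plane. System is stable.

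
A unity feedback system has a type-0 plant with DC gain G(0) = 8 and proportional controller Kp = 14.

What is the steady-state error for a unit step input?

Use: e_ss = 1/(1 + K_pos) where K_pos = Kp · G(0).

K_pos = Kp · G(0) = 14 × 8 = 112. e_ss = 1/(1 + 112) = 0.0088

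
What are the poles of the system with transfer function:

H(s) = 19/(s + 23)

Pole is where denominator = 0: s + 23 = 0, so s = -23.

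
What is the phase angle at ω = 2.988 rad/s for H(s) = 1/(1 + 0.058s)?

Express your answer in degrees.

Phase = -arctan(ωτ) = -arctan(2.988 × 0.058) = -9.8°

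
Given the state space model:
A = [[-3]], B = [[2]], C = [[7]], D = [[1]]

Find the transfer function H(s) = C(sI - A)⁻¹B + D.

(sI - A)⁻¹ = 1/(s + 3). H(s) = 7×2/(s + 3) + 1 = (s + 17)/(s + 3).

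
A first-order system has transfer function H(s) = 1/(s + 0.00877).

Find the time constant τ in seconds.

For H(s) = 1/(s + 1/τ), the pole is at -1/τ = -0.00877, so τ = 1/0.00877 = 114 s.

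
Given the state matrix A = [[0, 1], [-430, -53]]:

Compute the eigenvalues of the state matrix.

det(A - λI) = λ² - (-53)λ + 430 = (λ - (-10))(λ - (-43)). Eigenvalues: -10, -43.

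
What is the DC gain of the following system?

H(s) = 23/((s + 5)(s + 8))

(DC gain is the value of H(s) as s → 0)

DC gain = H(0) = 23/(5 × 8) = 23/40 = 0.575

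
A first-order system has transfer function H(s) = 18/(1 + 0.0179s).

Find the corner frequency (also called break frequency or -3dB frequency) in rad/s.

Corner frequency = 1/τ = 1/0.0179 = 55.866 rad/s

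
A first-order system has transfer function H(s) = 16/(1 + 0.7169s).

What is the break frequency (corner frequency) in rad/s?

Corner frequency = 1/τ = 1/0.7169 = 1.395 rad/s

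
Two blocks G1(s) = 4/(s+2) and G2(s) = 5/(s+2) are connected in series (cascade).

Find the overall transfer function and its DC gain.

Series: multiply transfer functions. G_eq = 4/(s+2) × 5/(s+2) = 20/((s+2)(s+2)). DC gain = 20/(2×2) = 5.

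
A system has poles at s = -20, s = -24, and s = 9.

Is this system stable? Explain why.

Pole(s) at s = 9 are not in the left half-plane. System is unstable.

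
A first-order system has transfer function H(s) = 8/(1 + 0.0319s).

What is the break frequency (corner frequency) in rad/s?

Corner frequency = 1/τ = 1/0.0319 = 31.348 rad/s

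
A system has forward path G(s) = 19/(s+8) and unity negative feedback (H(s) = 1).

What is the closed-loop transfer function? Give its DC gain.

T(s) = G/(1+GH) = [19/(s+8)] / [1 + 19/(s+8)] = 19/(s+8+19) = 19/(s+27). DC gain = 19/27 = 0.7037.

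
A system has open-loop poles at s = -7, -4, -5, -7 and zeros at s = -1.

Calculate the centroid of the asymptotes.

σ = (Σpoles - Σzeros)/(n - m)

σ = (Σpoles - Σzeros)/(n - m) = (-23 - (-1))/(4 - 1) = -22/3 = -7.33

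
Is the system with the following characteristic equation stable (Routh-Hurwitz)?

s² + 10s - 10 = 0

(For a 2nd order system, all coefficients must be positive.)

Coefficients: 1, 10, -10. c=-10 not positive, so system is unstable.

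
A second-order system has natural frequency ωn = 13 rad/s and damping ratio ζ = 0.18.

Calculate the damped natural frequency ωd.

ωd = ωn√(1 - ζ²) = 13√(1 - 0.18²) = 12.79 rad/s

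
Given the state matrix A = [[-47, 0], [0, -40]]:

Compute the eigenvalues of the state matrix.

For diagonal matrix, eigenvalues are diagonal entries: λ₁ = -47, λ₂ = -40.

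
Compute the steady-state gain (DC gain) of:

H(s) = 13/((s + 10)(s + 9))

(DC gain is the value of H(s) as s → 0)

DC gain = H(0) = 13/(10 × 9) = 13/90 = 0.1444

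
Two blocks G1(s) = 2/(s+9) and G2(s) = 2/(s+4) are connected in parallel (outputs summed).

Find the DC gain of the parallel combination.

Parallel: G_eq = G1 + G2. DC gain = G1(0) + G2(0) = 2/9 + 2/4 = 0.2222 + 0.5 = 0.7222.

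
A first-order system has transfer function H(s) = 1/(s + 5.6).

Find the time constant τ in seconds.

For H(s) = 1/(s + 1/τ), the pole is at -1/τ = -5.6, so τ = 1/5.6 = 0.1786 s.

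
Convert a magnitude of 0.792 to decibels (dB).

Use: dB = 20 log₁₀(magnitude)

dB = 20 log₁₀(0.792) = -2.0 dB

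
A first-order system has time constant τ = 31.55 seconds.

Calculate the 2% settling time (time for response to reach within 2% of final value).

For first-order system, 2% settling time ≈ 4τ = 4 × 31.55 = 126.2 s.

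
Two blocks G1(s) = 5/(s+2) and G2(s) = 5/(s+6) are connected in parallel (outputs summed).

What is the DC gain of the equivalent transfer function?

Parallel: G_eq = G1 + G2. DC gain = G1(0) + G2(0) = 5/2 + 5/6 = 2.5 + 0.8333 = 3.3333.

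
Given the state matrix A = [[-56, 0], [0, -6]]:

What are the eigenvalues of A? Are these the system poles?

For diagonal matrix, eigenvalues are diagonal entries: λ₁ = -56, λ₂ = -6. Eigenvalues of A = system poles.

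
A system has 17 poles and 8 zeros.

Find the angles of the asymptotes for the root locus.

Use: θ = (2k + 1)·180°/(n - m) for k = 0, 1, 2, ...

n - m = 17 - 8 = 9. Angles: θk = (2k + 1)·180°/9 = 20°, 60°, 100°, 140°, 180°, 220°, 260°, 300°, 340°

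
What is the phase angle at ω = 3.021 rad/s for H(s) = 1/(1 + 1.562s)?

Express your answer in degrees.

Phase = -arctan(ωτ) = -arctan(3.021 × 1.562) = -78.0°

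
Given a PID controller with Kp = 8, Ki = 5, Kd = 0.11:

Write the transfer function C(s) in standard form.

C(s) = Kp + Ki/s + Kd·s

Substituting values: C(s) = 8 + 5/s + 0.11s = (0.11s² + 8s + 5)/s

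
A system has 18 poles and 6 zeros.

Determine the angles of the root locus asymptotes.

n - m = 18 - 6 = 12. Angles: θk = (2k + 1)·180°/12 = 15°, 45°, 75°, 105°, 135°, 165°, 195°, 225°, 255°, 285°, 315°, 345°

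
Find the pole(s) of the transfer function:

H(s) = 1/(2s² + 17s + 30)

Discriminant = 17² - 4×2×30 = 289 - 240 = 49 > 0, so two distinct real poles. Using quadratic formula: s = (-17 ± √49)/(2×2) = (-17 ± √49)/4, with √49 = 7. s₁ = -10/4 = -2.5, s₂ = -24/4 = -6. Poles: s₁ = -2.5, s₂ = -6.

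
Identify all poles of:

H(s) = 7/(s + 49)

Pole is where denominator = 0: s + 49 = 0, so s = -49.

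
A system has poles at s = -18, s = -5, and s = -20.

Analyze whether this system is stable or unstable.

All poles are in the left half-plane. System is stable.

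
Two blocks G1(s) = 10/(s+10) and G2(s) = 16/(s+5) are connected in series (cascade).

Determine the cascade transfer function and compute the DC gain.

Series: multiply transfer functions. G_eq = 10/(s+10) × 16/(s+5) = 160/((s+10)(s+5)). DC gain = 160/(10×5) = 3.2.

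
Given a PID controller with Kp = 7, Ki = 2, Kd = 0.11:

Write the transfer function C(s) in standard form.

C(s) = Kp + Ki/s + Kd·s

Substituting values: C(s) = 7 + 2/s + 0.11s = (0.11s² + 7s + 2)/s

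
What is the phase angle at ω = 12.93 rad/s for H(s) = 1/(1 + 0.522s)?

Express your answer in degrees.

Phase = -arctan(ωτ) = -arctan(12.93 × 0.522) = -81.6°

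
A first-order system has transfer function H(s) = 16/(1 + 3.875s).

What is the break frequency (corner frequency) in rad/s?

Corner frequency = 1/τ = 1/3.875 = 0.258 rad/s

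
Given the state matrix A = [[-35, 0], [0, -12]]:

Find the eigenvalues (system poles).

For diagonal matrix, eigenvalues are diagonal entries: λ₁ = -35, λ₂ = -12.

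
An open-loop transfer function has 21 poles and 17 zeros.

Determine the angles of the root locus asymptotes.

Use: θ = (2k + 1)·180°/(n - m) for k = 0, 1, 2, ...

n - m = 21 - 17 = 4. Angles: θk = (2k + 1)·180°/4 = 45°, 135°, 225°, 315°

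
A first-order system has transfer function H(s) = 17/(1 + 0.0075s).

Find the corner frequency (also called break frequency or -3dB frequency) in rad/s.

Corner frequency = 1/τ = 1/0.0075 = 133.333 rad/s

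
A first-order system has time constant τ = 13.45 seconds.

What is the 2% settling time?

For first-order system, 2% settling time ≈ 4τ = 4 × 13.45 = 53.8 s.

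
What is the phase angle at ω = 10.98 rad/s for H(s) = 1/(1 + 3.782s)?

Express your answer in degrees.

Phase = -arctan(ωτ) = -arctan(10.98 × 3.782) = -88.6°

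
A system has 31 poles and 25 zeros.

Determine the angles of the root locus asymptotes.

n - m = 31 - 25 = 6. Angles: θk = (2k + 1)·180°/6 = 30°, 90°, 150°, 210°, 270°, 330°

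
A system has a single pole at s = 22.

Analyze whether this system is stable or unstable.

Pole at s = 22 is in the right half-plane. Unstable.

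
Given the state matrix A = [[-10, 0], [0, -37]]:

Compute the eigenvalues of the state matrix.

For diagonal matrix, eigenvalues are diagonal entries: λ₁ = -10, λ₂ = -37.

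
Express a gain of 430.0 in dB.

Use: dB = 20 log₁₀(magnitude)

dB = 20 log₁₀(430.0) = 52.7 dB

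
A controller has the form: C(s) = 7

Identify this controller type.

This is a Proportional (P) controller.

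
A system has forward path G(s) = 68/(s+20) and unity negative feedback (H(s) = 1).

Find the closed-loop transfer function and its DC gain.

T(s) = G/(1+GH) = [68/(s+20)] / [1 + 68/(s+20)] = 68/(s+20+68) = 68/(s+88). DC gain = 68/88 = 0.7727.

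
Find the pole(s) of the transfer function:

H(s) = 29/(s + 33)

Pole is where denominator = 0: s + 33 = 0, so s = -33.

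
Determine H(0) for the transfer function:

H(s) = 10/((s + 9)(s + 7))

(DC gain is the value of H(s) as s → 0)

DC gain = H(0) = 10/(9 × 7) = 10/63 = 0.1587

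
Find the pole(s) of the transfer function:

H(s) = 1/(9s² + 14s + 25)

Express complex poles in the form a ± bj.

Discriminant = 14² - 4×9×25 = 196 - 900 = -704 < 0, so the poles are a complex conjugate pair s = (-14 ± j√704)/(2×9). Real part = -14/(2×9) = -14/18 ≈ -0.7778; imaginary part = ±√704/(2×9) ≈ 1.4741. Poles: s = -0.7778 ± 1.4741j.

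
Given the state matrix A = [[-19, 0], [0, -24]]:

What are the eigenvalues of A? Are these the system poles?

For diagonal matrix, eigenvalues are diagonal entries: λ₁ = -19, λ₂ = -24. Eigenvalues of A = system poles.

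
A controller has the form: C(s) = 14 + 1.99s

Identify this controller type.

This is a Proportional-Derivative (PD) controller.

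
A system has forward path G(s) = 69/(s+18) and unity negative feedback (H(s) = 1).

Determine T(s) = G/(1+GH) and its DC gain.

T(s) = G/(1+GH) = [69/(s+18)] / [1 + 69/(s+18)] = 69/(s+18+69) = 69/(s+87). DC gain = 69/87 = 0.7931.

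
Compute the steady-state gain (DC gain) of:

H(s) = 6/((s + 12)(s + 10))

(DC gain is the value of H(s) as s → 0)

DC gain = H(0) = 6/(12 × 10) = 6/120 = 0.05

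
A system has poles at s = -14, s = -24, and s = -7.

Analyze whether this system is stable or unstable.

All poles are in the left half-plane. System is stable.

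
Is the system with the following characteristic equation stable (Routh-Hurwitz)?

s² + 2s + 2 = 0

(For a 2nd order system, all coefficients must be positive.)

Coefficients: 1, 2, 2. All positive, so system is stable.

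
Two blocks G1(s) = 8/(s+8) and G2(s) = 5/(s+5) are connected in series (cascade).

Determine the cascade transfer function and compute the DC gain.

Series: multiply transfer functions. G_eq = 8/(s+8) × 5/(s+5) = 40/((s+8)(s+5)). DC gain = 40/(8×5) = 1.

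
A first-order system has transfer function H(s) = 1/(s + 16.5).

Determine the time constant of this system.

For H(s) = 1/(s + 1/τ), the pole is at -1/τ = -16.5, so τ = 1/16.5 = 0.0606 s.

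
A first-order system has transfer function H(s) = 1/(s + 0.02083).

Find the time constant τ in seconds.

For H(s) = 1/(s + 1/τ), the pole is at -1/τ = -0.02083, so τ = 1/0.02083 = 48.01 s.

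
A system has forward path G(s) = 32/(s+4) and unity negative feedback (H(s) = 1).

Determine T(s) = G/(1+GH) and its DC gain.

T(s) = G/(1+GH) = [32/(s+4)] / [1 + 32/(s+4)] = 32/(s+4+32) = 32/(s+36). DC gain = 32/36 = 0.8889.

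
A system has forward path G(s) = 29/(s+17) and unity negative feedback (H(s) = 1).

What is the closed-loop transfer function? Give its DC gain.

T(s) = G/(1+GH) = [29/(s+17)] / [1 + 29/(s+17)] = 29/(s+17+29) = 29/(s+46). DC gain = 29/46 = 0.6304.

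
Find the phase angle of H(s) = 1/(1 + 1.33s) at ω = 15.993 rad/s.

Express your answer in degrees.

Phase = -arctan(ωτ) = -arctan(15.993 × 1.33) = -87.3°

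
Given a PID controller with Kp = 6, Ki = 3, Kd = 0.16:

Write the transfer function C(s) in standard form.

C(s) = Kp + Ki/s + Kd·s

Substituting values: C(s) = 6 + 3/s + 0.16s = (0.16s² + 6s + 3)/s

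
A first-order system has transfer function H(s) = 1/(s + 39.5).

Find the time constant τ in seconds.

For H(s) = 1/(s + 1/τ), the pole is at -1/τ = -39.5, so τ = 1/39.5 = 0.0253 s.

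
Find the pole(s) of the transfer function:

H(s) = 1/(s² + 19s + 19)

Discriminant = 19² - 4×1×19 = 361 - 76 = 285 > 0, so two distinct real poles. Using quadratic formula: s = (-19 ± √285)/(2×1) = (-19 ± √285)/2, with √285 ≈ 16.8819. s₁ ≈ -1.0590, s₂ ≈ -17.9410. Poles: s₁ = -1.0590, s₂ = -17.9410.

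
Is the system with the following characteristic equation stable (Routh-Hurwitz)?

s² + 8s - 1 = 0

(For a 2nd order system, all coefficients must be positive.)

Coefficients: 1, 8, -1. c=-1 not positive, so system is unstable.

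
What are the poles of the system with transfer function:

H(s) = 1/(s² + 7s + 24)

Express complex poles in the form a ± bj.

Discriminant = 7² - 4×1×24 = 49 - 96 = -47 < 0, so the poles are a complex conjugate pair s = (-7 ± j√47)/(2×1). Real part = -7/(2×1) = -7/2 = -3.5; imaginary part = ±√47/(2×1) ≈ 3.4278. Poles: s = -3.5 ± 3.4278j.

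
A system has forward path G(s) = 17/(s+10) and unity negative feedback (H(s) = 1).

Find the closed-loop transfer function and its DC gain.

T(s) = G/(1+GH) = [17/(s+10)] / [1 + 17/(s+10)] = 17/(s+10+17) = 17/(s+27). DC gain = 17/27 = 0.6296.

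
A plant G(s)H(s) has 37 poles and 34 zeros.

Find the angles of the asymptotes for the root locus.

n - m = 37 - 34 = 3. Angles: θk = (2k + 1)·180°/3 = 60°, 180°, 300°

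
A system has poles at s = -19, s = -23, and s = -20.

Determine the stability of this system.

All poles are in the left half-plane. System is stable.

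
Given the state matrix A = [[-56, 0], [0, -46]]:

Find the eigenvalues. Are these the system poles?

For diagonal matrix, eigenvalues are diagonal entries: λ₁ = -56, λ₂ = -46. Eigenvalues of A = system poles.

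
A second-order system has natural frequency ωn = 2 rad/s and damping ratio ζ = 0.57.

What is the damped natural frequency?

ωd = ωn√(1 - ζ²) = 2√(1 - 0.57²) = 1.64 rad/s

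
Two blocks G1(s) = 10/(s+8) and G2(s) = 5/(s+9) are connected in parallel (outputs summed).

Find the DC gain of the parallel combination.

Parallel: G_eq = G1 + G2. DC gain = G1(0) + G2(0) = 10/8 + 5/9 = 1.25 + 0.5556 = 1.8056.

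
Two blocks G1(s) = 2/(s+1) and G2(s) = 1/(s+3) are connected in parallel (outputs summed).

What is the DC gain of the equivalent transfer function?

Parallel: G_eq = G1 + G2. DC gain = G1(0) + G2(0) = 2/1 + 1/3 = 2 + 0.3333 = 2.3333.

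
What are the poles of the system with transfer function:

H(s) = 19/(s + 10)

Pole is where denominator = 0: s + 10 = 0, so s = -10.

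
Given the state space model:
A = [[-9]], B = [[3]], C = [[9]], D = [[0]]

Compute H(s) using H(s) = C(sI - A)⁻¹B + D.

(sI - A)⁻¹ = 1/(s + 9). H(s) = 9 × 3/(s + 9) + 0 = 27/(s + 9).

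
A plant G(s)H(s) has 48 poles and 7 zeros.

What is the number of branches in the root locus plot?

Root locus has n branches where n = number of poles = 48.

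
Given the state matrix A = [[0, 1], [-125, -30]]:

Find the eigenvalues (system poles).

det(A - λI) = λ² - (-30)λ + 125 = (λ - (-5))(λ - (-25)). Eigenvalues: -5, -25.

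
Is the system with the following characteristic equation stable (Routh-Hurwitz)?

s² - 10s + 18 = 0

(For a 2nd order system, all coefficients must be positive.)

Coefficients: 1, -10, 18. b=-10 not positive, so system is unstable.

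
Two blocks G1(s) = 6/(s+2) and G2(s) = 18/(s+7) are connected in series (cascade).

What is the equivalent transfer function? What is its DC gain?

Series: multiply transfer functions. G_eq = 6/(s+2) × 18/(s+7) = 108/((s+2)(s+7)). DC gain = 108/(2×7) = 7.7143.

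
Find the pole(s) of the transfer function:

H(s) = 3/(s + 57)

Pole is where denominator = 0: s + 57 = 0, so s = -57.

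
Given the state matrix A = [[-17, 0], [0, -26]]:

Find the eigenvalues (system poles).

For diagonal matrix, eigenvalues are diagonal entries: λ₁ = -17, λ₂ = -26.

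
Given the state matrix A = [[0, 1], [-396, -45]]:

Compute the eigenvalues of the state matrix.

det(A - λI) = λ² - (-45)λ + 396 = (λ - (-33))(λ - (-12)). Eigenvalues: -33, -12.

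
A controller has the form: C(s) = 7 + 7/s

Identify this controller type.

This is a Proportional-Integral (PI) controller.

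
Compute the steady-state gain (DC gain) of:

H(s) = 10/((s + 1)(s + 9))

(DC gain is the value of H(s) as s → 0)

DC gain = H(0) = 10/(1 × 9) = 10/9 = 1.1111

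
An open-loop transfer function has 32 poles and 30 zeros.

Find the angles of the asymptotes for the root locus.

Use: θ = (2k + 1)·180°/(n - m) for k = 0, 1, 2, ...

n - m = 32 - 30 = 2. Angles: θk = (2k + 1)·180°/2 = 90°, 270°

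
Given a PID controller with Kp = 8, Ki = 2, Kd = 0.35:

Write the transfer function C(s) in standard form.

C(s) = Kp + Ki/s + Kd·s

Substituting values: C(s) = 8 + 2/s + 0.35s = (0.35s² + 8s + 2)/s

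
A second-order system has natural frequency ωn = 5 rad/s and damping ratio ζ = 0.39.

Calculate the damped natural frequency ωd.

ωd = ωn√(1 - ζ²) = 5√(1 - 0.39²) = 4.6 rad/s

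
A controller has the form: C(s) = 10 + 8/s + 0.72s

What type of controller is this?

This is a Proportional-Integral-Derivative (PID) controller.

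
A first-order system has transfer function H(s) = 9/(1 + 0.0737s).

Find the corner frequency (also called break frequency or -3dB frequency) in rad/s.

Corner frequency = 1/τ = 1/0.0737 = 13.569 rad/s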